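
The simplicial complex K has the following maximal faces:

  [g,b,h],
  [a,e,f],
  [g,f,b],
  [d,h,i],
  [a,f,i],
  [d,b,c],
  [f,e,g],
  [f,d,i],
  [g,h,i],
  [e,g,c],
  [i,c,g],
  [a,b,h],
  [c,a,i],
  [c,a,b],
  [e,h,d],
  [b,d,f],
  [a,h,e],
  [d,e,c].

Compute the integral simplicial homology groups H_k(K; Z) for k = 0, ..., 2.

Fix the vertex order a < b < c < d < e < f < g < h < i and write every simplex with vertices in increasing order. Then dim K = 2 and the simplices of K are:

  0-simplices (9): a, b, c, d, e, f, g, h, i
  1-simplices (27): ab, ac, ae, af, ah, ai, bc, bd, bf, bg, bh, cd, ce, cg, ci, de, df, dh, di, ef, eg, eh, fg, fi, gh, gi, hi
  2-simplices (18): abc, abh, aci, aef, aeh, afi, bcd, bdf, bfg, bgh, cde, ceg, cgi, deh, dfi, dhi, efg, ghi

so the chain groups are C_0 ≅ Z^9, C_1 ≅ Z^27, C_2 ≅ Z^18.

∂_1: C_1 → C_0 maps an edge to its endpoints' difference, ∂[p,q] = q − p.
The resulting 9×27 matrix has rank 8, and its Smith normal form has invariant factors (1,1,1,1,1,1,1,1).

Boundary ∂_2: C_2 → C_1 sends each 2-simplex [p,q,r] to [q,r] − [p,r] + [p,q]. For instance
  ∂bcd = cd − bd + bc,
  ∂cgi = gi − ci + cg.
As a 27×18 matrix over Z this has rank 17, with invariant factors (1,1,1,1,1,1,1,1,1,1,1,1,1,1,1,1,1).

Reading off H_k = ker ∂_k / im ∂_{k+1}:

  H_0: rank C_0 − rank ∂_1 = 9 − 8 = 1, and the invariant factors of ∂_1 are all 1, so H_0 ≅ Z.
  H_1: rank ker ∂_1 − rank ∂_2 = (27 − 8) − 17 = 2, and the invariant factors of ∂_2 are all 1, so H_1 ≅ Z^2.
  H_2: rank ker ∂_2 − rank ∂_3 = (18 − 17) − 0 = 1, and there is no ∂_3, so H_2 ≅ Z.

As a check, the Euler characteristic is 9 − 27 + 18 = 0, which agrees with 1 − 2 + 1 = 0.
(K is a triangulation of the torus T^2.)

H_0 ≅ Z,  H_1 ≅ Z^2,  H_2 ≅ Z.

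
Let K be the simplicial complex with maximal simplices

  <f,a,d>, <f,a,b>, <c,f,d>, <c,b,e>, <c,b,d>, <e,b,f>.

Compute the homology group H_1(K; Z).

H_1 = Z.

Order the vertices as a < b < c < d < e < f. Listing each simplex with vertices in this order, K has dimension 2 with simplices:

  0-simplices (6): a, b, c, d, e, f
  1-simplices (12): ab, ad, af, bc, bd, be, bf, cd, ce, cf, df, ef
  2-simplices (6): abf, adf, bcd, bce, bef, cdf

Hence C_0 ≅ Z^6, C_1 ≅ Z^12, C_2 ≅ Z^6.

The boundary map ∂_1: C_1 → C_0 is given by ∂[p,q] = [q] − [p]. For instance
  ∂df = f − d.
The resulting 6×12 matrix has rank 5, and its Smith normal form has invariant factors (1,1,1,1,1).

The boundary map ∂_2: C_2 → C_1 acts by ∂[p,q,r] = [q,r] − [p,r] + [p,q]. For instance
  ∂adf = df − af + ad,
  ∂bcd = cd − bd + bc.
This gives a 12×6 integer matrix of rank 6; reducing to Smith normal form yields diagonal entries (1,1,1,1,1,1).

From H_k ≅ ker(∂_k) / im(∂_{k+1}) we obtain:

  H_1: rank ker ∂_1 − rank ∂_2 = (12 − 5) − 6 = 1, and the invariant factors of ∂_2 are all 1, so H_1 = Z.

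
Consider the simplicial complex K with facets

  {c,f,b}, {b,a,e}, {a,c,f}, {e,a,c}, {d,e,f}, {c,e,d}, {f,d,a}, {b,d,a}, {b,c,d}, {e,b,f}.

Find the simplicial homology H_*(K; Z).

K has 6 vertices, 15 edges, 10 triangles.
rank ∂_0 = 0, rank ∂_1 = 5 ⇒ b_0 = 6 − 0 − 5 = 1; all invariant factors of ∂_1 are 1 so no torsion. So H_0 = Z.
rank ∂_1 = 5, rank ∂_2 = 10 ⇒ b_1 = 15 − 5 − 10 = 0; ∂_2 has invariant factor(s) [2] giving torsion. So H_1 = Z/2.
rank ∂_2 = 10, rank ∂_3 = 0 ⇒ b_2 = 10 − 10 − 0 = 0. So H_2 = 0.

H_0 = Z,  H_1 = Z/2,  H_2 = 0.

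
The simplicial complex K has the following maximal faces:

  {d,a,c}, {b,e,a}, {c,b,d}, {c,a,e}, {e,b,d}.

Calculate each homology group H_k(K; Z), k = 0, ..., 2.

Take the total order a < b < c < d < e on the vertex set. Then K (dimension 2) consists of the simplices:

  0-simplices (5): a, b, c, d, e
  1-simplices (10): ab, ac, ad, ae, bc, bd, be, cd, ce, de
  2-simplices (5): abe, acd, ace, bcd, bde

so the chain groups are C_0 ≅ Z^5, C_1 ≅ Z^10, C_2 ≅ Z^5.

Boundary ∂_1: C_1 → C_0 maps an edge to its endpoints' difference, ∂[p,q] = q − p. For instance
  ∂ac = c − a.
As a 5×10 matrix over Z this has rank 4, with invariant factors (1,1,1,1).

∂_2: C_2 → C_1 acts by ∂[p,q,r] = [q,r] − [p,r] + [p,q]. For instance
  ∂bde = de − be + bd,
  ∂bcd = cd − bd + bc.
As a 10×5 matrix over Z this has rank 5, with invariant factors (1,1,1,1,1).

Computing H_k = (kernel of ∂_k) / (image of ∂_{k+1}):

  H_0: rank C_0 − rank ∂_1 = 5 − 4 = 1, and the invariant factors of ∂_1 are all 1, so H_0 ≅ Z.
  H_1: rank ker ∂_1 − rank ∂_2 = (10 − 4) − 5 = 1, and the invariant factors of ∂_2 are all 1, so H_1 ≅ Z.
  H_2: rank ker ∂_2 − rank ∂_3 = (5 − 5) − 0 = 0, and there is no ∂_3, so H_2 ≅ 0.

As a check, the Euler characteristic is 5 − 10 + 5 = 0, which agrees with 1 − 1 + 0 = 0.

H_0 ≅ Z,  H_1 ≅ Z,  H_2 = 0.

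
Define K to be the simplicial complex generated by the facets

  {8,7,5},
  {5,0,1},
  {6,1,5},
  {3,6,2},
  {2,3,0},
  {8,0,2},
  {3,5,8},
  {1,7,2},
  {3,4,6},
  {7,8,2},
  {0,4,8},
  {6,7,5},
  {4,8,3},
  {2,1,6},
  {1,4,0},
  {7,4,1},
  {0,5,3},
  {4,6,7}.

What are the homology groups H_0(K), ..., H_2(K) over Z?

H_0 ≅ Z,  H_1 ≅ Z ⊕ Z/2Z,  H_2 = 0.

Fix the vertex order 0 < 1 < 2 < 3 < 4 < 5 < 6 < 7 < 8 and write every simplex with vertices in increasing order. Then dim K = 2 and the simplices of K are:

  0-simplices (9): [0], [1], [2], [3], [4], [5], [6], [7], [8]
  1-simplices (27): (27 of them)
  2-simplices (18): [0,1,4], [0,1,5], [0,2,3], [0,2,8], [0,3,5], [0,4,8], [1,2,6], [1,2,7], [1,4,7], [1,5,6], [2,3,6], [2,7,8], [3,4,6], [3,4,8], [3,5,8], [4,6,7], [5,6,7], [5,7,8]

giving chain groups C_0 ≅ Z^9, C_1 ≅ Z^27, C_2 ≅ Z^18.

The boundary map ∂_1: C_1 → C_0 maps an edge to its endpoints' difference, ∂[p,q] = q − p. For instance
  ∂[2,7] = [7] − [2].
The 9×27 boundary matrix has rank 8 and Smith normal form diag(1,1,1,1,1,1,1,1).

The boundary map ∂_2: C_2 → C_1 acts by ∂[p,q,r] = [q,r] − [p,r] + [p,q]. For instance
  ∂[0,4,8] = [4,8] − [0,8] + [0,4],
  ∂[4,6,7] = [6,7] − [4,7] + [4,6].
The 27×18 boundary matrix has rank 18 and Smith normal form diag(1,1,1,1,1,1,1,1,1,1,1,1,1,1,1,1,1,2).

From H_k ≅ ker(∂_k) / im(∂_{k+1}) we obtain:

  H_0: rank C_0 − rank ∂_1 = 9 − 8 = 1, and the invariant factors of ∂_1 are all 1, so H_0 ≅ Z.
  H_1: rank ker ∂_1 − rank ∂_2 = (27 − 8) − 18 = 1, and ∂_2 has invariant factor 2 > 1, so H_1 ≅ Z ⊕ Z/2Z.
  H_2: rank ker ∂_2 − rank ∂_3 = (18 − 18) − 0 = 0, and there is no ∂_3, so H_2 ≅ 0.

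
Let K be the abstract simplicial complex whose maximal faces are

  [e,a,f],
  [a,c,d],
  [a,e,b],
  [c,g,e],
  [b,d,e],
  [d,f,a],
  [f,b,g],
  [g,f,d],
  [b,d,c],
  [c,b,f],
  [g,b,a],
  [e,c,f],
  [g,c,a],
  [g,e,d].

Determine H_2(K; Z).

Take the total order a < b < c < d < e < f < g on the vertex set. Then K (dimension 2) consists of the simplices:

  0-simplices (7): a, b, c, d, e, f, g
  1-simplices (21): ab, ac, ad, ae, af, ag, bc, bd, be, bf, bg, cd, ce, cf, cg, de, df, dg, ef, eg, fg
  2-simplices (14): abe, abg, acd, acg, adf, aef, bcd, bcf, bde, bfg, cef, ceg, deg, dfg

Hence C_0 ≅ Z^7, C_1 ≅ Z^21, C_2 ≅ Z^14.

Boundary ∂_1: C_1 → C_0 sends each edge [p,q] (with p < q) to q − p. For instance
  ∂ag = g − a.
The 7×21 boundary matrix has rank 6 and Smith normal form diag(1,1,1,1,1,1).

The boundary map ∂_2: C_2 → C_1 maps a triangle to the signed sum of its edges. For instance
  ∂aef = ef − af + ae,
  ∂adf = df − af + ad.
The 21×14 boundary matrix has rank 13 and Smith normal form diag(1,1,1,1,1,1,1,1,1,1,1,1,1).

Computing H_k = (kernel of ∂_k) / (image of ∂_{k+1}):

  H_2: rank ker ∂_2 − rank ∂_3 = (14 − 13) − 0 = 1, and there is no ∂_3, so H_2 ≅ Z.

(K is a triangulation of the torus T^2.)

H_2 ≅ Z.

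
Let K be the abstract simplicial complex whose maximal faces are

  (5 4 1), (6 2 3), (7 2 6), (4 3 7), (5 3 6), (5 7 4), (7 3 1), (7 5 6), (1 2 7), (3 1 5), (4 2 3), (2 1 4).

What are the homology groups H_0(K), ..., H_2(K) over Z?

H_0 ≅ Z,  H_1 ≅ Z/2,  H_2 = 0.

Order the vertices as 1 < 2 < 3 < 4 < 5 < 6 < 7. Listing each simplex with vertices in this order, K has dimension 2 with simplices:

  0-simplices (7): [1], [2], [3], [4], [5], [6], [7]
  1-simplices (18): [1,2], [1,3], [1,4], [1,5], [1,7], [2,3], [2,4], [2,6], [2,7], [3,4], [3,5], [3,6], [3,7], [4,5], [4,7], [5,6], [5,7], [6,7]
  2-simplices (12): [1,2,4], [1,2,7], [1,3,5], [1,3,7], [1,4,5], [2,3,4], [2,3,6], [2,6,7], [3,4,7], [3,5,6], [4,5,7], [5,6,7]

so the chain groups are C_0 ≅ Z^7, C_1 ≅ Z^18, C_2 ≅ Z^12.

∂_1: C_1 → C_0 is given by ∂[p,q] = [q] − [p]. For instance
  ∂[3,4] = [4] − [3].
As a 7×18 matrix over Z this has rank 6, with invariant factors (1,1,1,1,1,1).

The boundary map ∂_2: C_2 → C_1 sends each 2-simplex [p,q,r] to [q,r] − [p,r] + [p,q]. For instance
  ∂[1,3,7] = [3,7] − [1,7] + [1,3],
  ∂[3,5,6] = [5,6] − [3,6] + [3,5].
This gives a 18×12 integer matrix of rank 12; reducing to Smith normal form yields diagonal entries (1,1,1,1,1,1,1,1,1,1,1,2).

Now H_k = ker ∂_k / im ∂_{k+1}, so:

  H_0: rank C_0 − rank ∂_1 = 7 − 6 = 1, and the invariant factors of ∂_1 are all 1, so H_0 ≅ Z.
  H_1: rank ker ∂_1 − rank ∂_2 = (18 − 6) − 12 = 0, and ∂_2 has invariant factor 2 > 1, so H_1 ≅ Z/2.
  H_2: rank ker ∂_2 − rank ∂_3 = (12 − 12) − 0 = 0, and there is no ∂_3, so H_2 ≅ 0.

As a check, the Euler characteristic is 7 − 18 + 12 = 1, which agrees with 1 − 0 + 0 = 1.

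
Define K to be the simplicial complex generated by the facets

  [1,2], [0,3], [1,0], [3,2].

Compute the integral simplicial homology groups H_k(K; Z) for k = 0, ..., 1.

We work with the vertex ordering 0 < 1 < 2 < 3. The simplices of K, each written with vertices in increasing order, are:

  0-simplices (4): [0], [1], [2], [3]
  1-simplices (4): [0,1], [0,3], [1,2], [2,3]

Hence C_0 ≅ Z^4, C_1 ≅ Z^4.

∂_1: C_1 → C_0 maps an edge to its endpoints' difference, ∂[p,q] = q − p. For instance
  ∂[1,2] = [2] − [1].
This gives a 4×4 integer matrix of rank 3; reducing to Smith normal form yields diagonal entries (1,1,1).

From H_k ≅ ker(∂_k) / im(∂_{k+1}) we obtain:

  H_0: rank C_0 − rank ∂_1 = 4 − 3 = 1, and the invariant factors of ∂_1 are all 1, so H_0 ≅ Z.
  H_1: rank ker ∂_1 − rank ∂_2 = (4 − 3) − 0 = 1, and there is no ∂_2, so H_1 ≅ Z.

(K is a triangulation of the circle S^1.)

H_0 ≅ Z,  H_1 ≅ Z.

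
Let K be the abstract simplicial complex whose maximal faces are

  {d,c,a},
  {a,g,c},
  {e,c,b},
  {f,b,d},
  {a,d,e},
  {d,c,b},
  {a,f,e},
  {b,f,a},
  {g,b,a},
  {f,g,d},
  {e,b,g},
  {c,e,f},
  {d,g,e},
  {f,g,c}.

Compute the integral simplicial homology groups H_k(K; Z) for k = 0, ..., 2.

H_0 = Z,  H_1 = Z^2,  H_2 = Z.

Order the vertices as a < b < c < d < e < f < g. Listing each simplex with vertices in this order, K has dimension 2 with simplices:

  0-simplices (7): a, b, c, d, e, f, g
  1-simplices (21): ab, ac, ad, ae, af, ag, bc, bd, be, bf, bg, cd, ce, cf, cg, de, df, dg, ef, eg, fg
  2-simplices (14): abf, abg, acd, acg, ade, aef, bcd, bce, bdf, beg, cef, cfg, deg, dfg

Hence C_0 ≅ Z^7, C_1 ≅ Z^21, C_2 ≅ Z^14.

∂_1: C_1 → C_0 is given by ∂[p,q] = [q] − [p].
The resulting 7×21 matrix has rank 6, and its Smith normal form has invariant factors (1,1,1,1,1,1).

The boundary map ∂_2: C_2 → C_1 acts by ∂[p,q,r] = [q,r] − [p,r] + [p,q]. For instance
  ∂cfg = fg − cg + cf,
  ∂acd = cd − ad + ac.
As a 21×14 matrix over Z this has rank 13, with invariant factors (1,1,1,1,1,1,1,1,1,1,1,1,1).

From H_k ≅ ker(∂_k) / im(∂_{k+1}) we obtain:

  H_0: rank C_0 − rank ∂_1 = 7 − 6 = 1, and the invariant factors of ∂_1 are all 1, so H_0 ≅ Z.
  H_1: rank ker ∂_1 − rank ∂_2 = (21 − 6) − 13 = 2, and the invariant factors of ∂_2 are all 1, so H_1 ≅ Z^2.
  H_2: rank ker ∂_2 − rank ∂_3 = (14 − 13) − 0 = 1, and there is no ∂_3, so H_2 ≅ Z.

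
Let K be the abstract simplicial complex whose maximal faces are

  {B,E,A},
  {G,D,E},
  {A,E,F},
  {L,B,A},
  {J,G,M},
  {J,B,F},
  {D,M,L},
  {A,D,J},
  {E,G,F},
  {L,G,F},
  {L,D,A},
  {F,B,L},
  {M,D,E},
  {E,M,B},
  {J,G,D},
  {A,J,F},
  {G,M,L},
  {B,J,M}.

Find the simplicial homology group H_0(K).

Fix the vertex order A < B < D < E < F < G < J < L < M and write every simplex with vertices in increasing order. Then dim K = 2 and the simplices of K are:

  0-simplices (9): A, B, D, E, F, G, J, L, M
  1-simplices (27): AB, AD, AE, AF, AJ, AL, BE, BF, BJ, BL, BM, DE, DG, DJ, DL, DM, EF, EG, EM, FG, FJ, FL, GJ, GL, GM, JM, LM
  2-simplices (18): ABE, ABL, ADJ, ADL, AEF, AFJ, BEM, BFJ, BFL, BJM, DEG, DEM, DGJ, DLM, EFG, FGL, GJM, GLM

Hence C_0 ≅ Z^9, C_1 ≅ Z^27, C_2 ≅ Z^18.

The boundary map ∂_1: C_1 → C_0 maps an edge to its endpoints' difference, ∂[p,q] = q − p.
The 9×27 boundary matrix has rank 8 and Smith normal form diag(1,1,1,1,1,1,1,1).

∂_2: C_2 → C_1 acts by ∂[p,q,r] = [q,r] − [p,r] + [p,q]. For instance
  ∂GLM = LM − GM + GL,
  ∂DGJ = GJ − DJ + DG.
The 27×18 boundary matrix has rank 18 and Smith normal form diag(1,1,1,1,1,1,1,1,1,1,1,1,1,1,1,1,1,2).

Reading off H_k = ker ∂_k / im ∂_{k+1}:

  H_0: rank C_0 − rank ∂_1 = 9 − 8 = 1, and the invariant factors of ∂_1 are all 1, so H_0 ≅ Z.

(K is a triangulation of the Klein bottle.)

H_0 = Z.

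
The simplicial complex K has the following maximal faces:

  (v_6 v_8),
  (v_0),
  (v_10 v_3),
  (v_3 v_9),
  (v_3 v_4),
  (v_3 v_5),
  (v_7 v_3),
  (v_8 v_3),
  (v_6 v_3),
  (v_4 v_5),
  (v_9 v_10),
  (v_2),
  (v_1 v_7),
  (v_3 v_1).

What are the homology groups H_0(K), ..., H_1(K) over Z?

H_0 ≅ Z^3,  H_1 ≅ Z^4.

Take the total order v_0 < v_1 < v_2 < v_3 < v_4 < v_5 < v_6 < v_7 < v_8 < v_9 < v_10 on the vertex set. Then K (dimension 1) consists of the simplices:

  0-simplices (11): [v_0], [v_1], [v_2], [v_3], [v_4], [v_5], [v_6], [v_7], [v_8], [v_9], [v_10]
  1-simplices (12): [v_1,v_3], [v_1,v_7], [v_3,v_4], [v_3,v_5], [v_3,v_6], [v_3,v_7], [v_3,v_8], [v_3,v_9], [v_3,v_10], [v_4,v_5], [v_6,v_8], [v_9,v_10]

giving chain groups C_0 ≅ Z^11, C_1 ≅ Z^12.

∂_1: C_1 → C_0 is given by ∂[p,q] = [q] − [p].
The resulting 11×12 matrix has rank 8, and its Smith normal form has invariant factors (1,1,1,1,1,1,1,1).

Now H_k = ker ∂_k / im ∂_{k+1}, so:

  H_0: rank C_0 − rank ∂_1 = 11 − 8 = 3, and the invariant factors of ∂_1 are all 1, so H_0 = Z^3.
  H_1: rank ker ∂_1 − rank ∂_2 = (12 − 8) − 0 = 4, and there is no ∂_2, so H_1 = Z^4.

As a check, the Euler characteristic is 11 − 12 = -1, which agrees with 3 − 4 = -1.
(K is a triangulation of the disjoint union of a set of 2 points and a wedge of 4 circles.)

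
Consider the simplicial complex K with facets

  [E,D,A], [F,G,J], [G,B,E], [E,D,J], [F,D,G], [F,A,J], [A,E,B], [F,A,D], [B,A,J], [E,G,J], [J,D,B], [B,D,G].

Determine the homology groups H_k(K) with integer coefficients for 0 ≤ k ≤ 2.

H_0 ≅ Z,  H_1 ≅ Z_2,  H_2 = 0.

Order the vertices as A < B < D < E < F < G < J. Listing each simplex with vertices in this order, K has dimension 2 with simplices:

  0-simplices (7): A, B, D, E, F, G, J
  1-simplices (18): AB, AD, AE, AF, AJ, BD, BE, BG, BJ, DE, DF, DG, DJ, EG, EJ, FG, FJ, GJ
  2-simplices (12): ABE, ABJ, ADE, ADF, AFJ, BDG, BDJ, BEG, DEJ, DFG, EGJ, FGJ

so the chain groups are C_0 ≅ Z^7, C_1 ≅ Z^18, C_2 ≅ Z^12.

∂_1: C_1 → C_0 maps an edge to its endpoints' difference, ∂[p,q] = q − p.
The 7×18 boundary matrix has rank 6 and Smith normal form diag(1,1,1,1,1,1).

∂_2: C_2 → C_1 sends each 2-simplex [p,q,r] to [q,r] − [p,r] + [p,q]. For instance
  ∂ADE = DE − AE + AD,
  ∂ABE = BE − AE + AB.
The resulting 18×12 matrix has rank 12, and its Smith normal form has invariant factors (1,1,1,1,1,1,1,1,1,1,1,2).

Reading off H_k = ker ∂_k / im ∂_{k+1}:

  H_0: rank C_0 − rank ∂_1 = 7 − 6 = 1, and the invariant factors of ∂_1 are all 1, so H_0 = Z.
  H_1: rank ker ∂_1 − rank ∂_2 = (18 − 6) − 12 = 0, and ∂_2 has invariant factor 2 > 1, so H_1 = Z_2.
  H_2: rank ker ∂_2 − rank ∂_3 = (12 − 12) − 0 = 0, and there is no ∂_3, so H_2 = 0.

As a check, the Euler characteristic is 7 − 18 + 12 = 1, which agrees with 1 − 0 + 0 = 1.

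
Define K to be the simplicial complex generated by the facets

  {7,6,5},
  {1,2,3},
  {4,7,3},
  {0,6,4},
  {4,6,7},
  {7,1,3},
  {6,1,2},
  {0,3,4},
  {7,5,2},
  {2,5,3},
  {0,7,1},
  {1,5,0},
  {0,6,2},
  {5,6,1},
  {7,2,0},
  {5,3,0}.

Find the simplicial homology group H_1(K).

H_1 ≅ Z^2.

Fix the vertex order 0 < 1 < 2 < 3 < 4 < 5 < 6 < 7 and write every simplex with vertices in increasing order. Then dim K = 2 and the simplices of K are:

  0-simplices (8): [0], [1], [2], [3], [4], [5], [6], [7]
  1-simplices (24): (24 of them)
  2-simplices (16): [0,1,5], [0,1,7], [0,2,6], [0,2,7], [0,3,4], [0,3,5], [0,4,6], [1,2,3], [1,2,6], [1,3,7], [1,5,6], [2,3,5], [2,5,7], [3,4,7], [4,6,7], [5,6,7]

so the chain groups are C_0 ≅ Z^8, C_1 ≅ Z^24, C_2 ≅ Z^16.

∂_1: C_1 → C_0 is given by ∂[p,q] = [q] − [p]. For instance
  ∂[4,7] = [7] − [4].
The resulting 8×24 matrix has rank 7, and its Smith normal form has invariant factors (1,1,1,1,1,1,1).

∂_2: C_2 → C_1 acts by ∂[p,q,r] = [q,r] − [p,r] + [p,q]. For instance
  ∂[0,2,6] = [2,6] − [0,6] + [0,2],
  ∂[3,4,7] = [4,7] − [3,7] + [3,4].
The 24×16 boundary matrix has rank 15 and Smith normal form diag(1,1,1,1,1,1,1,1,1,1,1,1,1,1,1).

Now H_k = ker ∂_k / im ∂_{k+1}, so:

  H_1: rank ker ∂_1 − rank ∂_2 = (24 − 7) − 15 = 2, and the invariant factors of ∂_2 are all 1, so H_1 ≅ Z^2.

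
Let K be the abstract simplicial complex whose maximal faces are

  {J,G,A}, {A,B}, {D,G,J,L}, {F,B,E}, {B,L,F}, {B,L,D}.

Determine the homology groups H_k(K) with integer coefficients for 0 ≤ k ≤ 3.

H_0 ≅ Z,  H_1 ≅ Z,  H_2 = 0,  H_3 = 0.

Take the total order A < B < D < E < F < G < J < L on the vertex set. Then K (dimension 3) consists of the simplices:

  0-simplices (8): A, B, D, E, F, G, J, L
  1-simplices (15): AB, AG, AJ, BD, BE, BF, BL, DG, DJ, DL, EF, FL, GJ, GL, JL
  2-simplices (8): AGJ, BDL, BEF, BFL, DGJ, DGL, DJL, GJL
  3-simplices (1): DGJL

so the chain groups are C_0 ≅ Z^8, C_1 ≅ Z^15, C_2 ≅ Z^8, C_3 ≅ Z^1.

Boundary ∂_1: C_1 → C_0 maps an edge to its endpoints' difference, ∂[p,q] = q − p. For instance
  ∂JL = L − J.
The 8×15 boundary matrix has rank 7 and Smith normal form diag(1,1,1,1,1,1,1).

∂_2: C_2 → C_1 sends each 2-simplex [p,q,r] to [q,r] − [p,r] + [p,q]. For instance
  ∂DJL = JL − DL + DJ,
  ∂BDL = DL − BL + BD.
The resulting 15×8 matrix has rank 7, and its Smith normal form has invariant factors (1,1,1,1,1,1,1).

The boundary map ∂_3: C_3 → C_2 sends each 3-simplex σ to the alternating sum Σ_i (−1)^i (σ with its i-th vertex removed). For instance
  ∂DGJL = GJL − DJL + DGL − DGJ.
The resulting 8×1 matrix has rank 1, and its Smith normal form has invariant factors (1).

From H_k ≅ ker(∂_k) / im(∂_{k+1}) we obtain:

  H_0: rank C_0 − rank ∂_1 = 8 − 7 = 1, and the invariant factors of ∂_1 are all 1, so H_0 = Z.
  H_1: rank ker ∂_1 − rank ∂_2 = (15 − 7) − 7 = 1, and the invariant factors of ∂_2 are all 1, so H_1 = Z.
  H_2: rank ker ∂_2 − rank ∂_3 = (8 − 7) − 1 = 0, and the invariant factors of ∂_3 are all 1, so H_2 = 0.
  H_3: rank ker ∂_3 − rank ∂_4 = (1 − 1) − 0 = 0, and there is no ∂_4, so H_3 = 0.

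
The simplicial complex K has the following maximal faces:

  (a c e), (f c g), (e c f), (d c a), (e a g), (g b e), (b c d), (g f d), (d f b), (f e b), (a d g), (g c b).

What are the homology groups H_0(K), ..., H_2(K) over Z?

We work with the vertex ordering a < b < c < d < e < f < g. The simplices of K, each written with vertices in increasing order, are:

  0-simplices (7): a, b, c, d, e, f, g
  1-simplices (18): ac, ad, ae, ag, bc, bd, be, bf, bg, cd, ce, cf, cg, df, dg, ef, eg, fg
  2-simplices (12): acd, ace, adg, aeg, bcd, bcg, bdf, bef, beg, cef, cfg, dfg

so the chain groups are C_0 ≅ Z^7, C_1 ≅ Z^18, C_2 ≅ Z^12.

∂_1: C_1 → C_0 is given by ∂[p,q] = [q] − [p]. For instance
  ∂be = e − b.
This gives a 7×18 integer matrix of rank 6; reducing to Smith normal form yields diagonal entries (1,1,1,1,1,1).

∂_2: C_2 → C_1 sends each 2-simplex [p,q,r] to [q,r] − [p,r] + [p,q]. For instance
  ∂cfg = fg − cg + cf,
  ∂bdf = df − bf + bd.
The 18×12 boundary matrix has rank 12 and Smith normal form diag(1,1,1,1,1,1,1,1,1,1,1,2).

Reading off H_k = ker ∂_k / im ∂_{k+1}:

  H_0: rank C_0 − rank ∂_1 = 7 − 6 = 1, and the invariant factors of ∂_1 are all 1, so H_0 ≅ Z.
  H_1: rank ker ∂_1 − rank ∂_2 = (18 − 6) − 12 = 0, and ∂_2 has invariant factor 2 > 1, so H_1 ≅ Z/2Z.
  H_2: rank ker ∂_2 − rank ∂_3 = (12 − 12) − 0 = 0, and there is no ∂_3, so H_2 ≅ 0.

H_0 ≅ Z,  H_1 ≅ Z/2Z,  H_2 = 0.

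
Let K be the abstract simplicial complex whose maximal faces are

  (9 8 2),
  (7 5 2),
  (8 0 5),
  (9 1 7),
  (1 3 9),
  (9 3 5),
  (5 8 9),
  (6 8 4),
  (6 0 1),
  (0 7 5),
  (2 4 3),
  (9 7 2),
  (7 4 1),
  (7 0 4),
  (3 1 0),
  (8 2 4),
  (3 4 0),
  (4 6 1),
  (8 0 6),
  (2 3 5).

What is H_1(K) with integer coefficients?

Fix the vertex order 0 < 1 < 2 < 3 < 4 < 5 < 6 < 7 < 8 < 9 and write every simplex with vertices in increasing order. Then dim K = 2 and the simplices of K are:

  0-simplices (10): [0], [1], [2], [3], [4], [5], [6], [7], [8], [9]
  1-simplices (30): (30 of them)
  2-simplices (20): (20 of them)

so the chain groups are C_0 ≅ Z^10, C_1 ≅ Z^30, C_2 ≅ Z^20.

Boundary ∂_1: C_1 → C_0 maps an edge to its endpoints' difference, ∂[p,q] = q − p.
The 10×30 boundary matrix has rank 9 and Smith normal form diag(1,1,1,1,1,1,1,1,1).

∂_2: C_2 → C_1 acts by ∂[p,q,r] = [q,r] − [p,r] + [p,q]. For instance
  ∂[0,1,6] = [1,6] − [0,6] + [0,1],
  ∂[0,5,8] = [5,8] − [0,8] + [0,5].
The resulting 30×20 matrix has rank 20, and its Smith normal form has invariant factors (1,1,1,1,1,1,1,1,1,1,1,1,1,1,1,1,1,1,1,2).

Reading off H_k = ker ∂_k / im ∂_{k+1}:

  H_1: rank ker ∂_1 − rank ∂_2 = (30 − 9) − 20 = 1, and ∂_2 has invariant factor 2 > 1, so H_1 = Z ⊕ Z/2Z.

H_1 ≅ Z ⊕ Z/2Z.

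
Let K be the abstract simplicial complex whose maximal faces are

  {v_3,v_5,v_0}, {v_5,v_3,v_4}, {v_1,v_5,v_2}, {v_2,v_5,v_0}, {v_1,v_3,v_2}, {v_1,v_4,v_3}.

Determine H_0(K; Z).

Fix the vertex order v_0 < v_1 < v_2 < v_3 < v_4 < v_5 and write every simplex with vertices in increasing order. Then dim K = 2 and the simplices of K are:

  0-simplices (6): [v_0], [v_1], [v_2], [v_3], [v_4], [v_5]
  1-simplices (12): [v_0,v_2], [v_0,v_3], [v_0,v_5], [v_1,v_2], [v_1,v_3], [v_1,v_4], [v_1,v_5], [v_2,v_3], [v_2,v_5], [v_3,v_4], [v_3,v_5], [v_4,v_5]
  2-simplices (6): [v_0,v_2,v_5], [v_0,v_3,v_5], [v_1,v_2,v_3], [v_1,v_2,v_5], [v_1,v_3,v_4], [v_3,v_4,v_5]

giving chain groups C_0 ≅ Z^6, C_1 ≅ Z^12, C_2 ≅ Z^6.

∂_1: C_1 → C_0 sends each edge [p,q] (with p < q) to q − p. For instance
  ∂[v_1,v_4] = [v_4] − [v_1].
This gives a 6×12 integer matrix of rank 5; reducing to Smith normal form yields diagonal entries (1,1,1,1,1).

The boundary map ∂_2: C_2 → C_1 maps a triangle to the signed sum of its edges. For instance
  ∂[v_0,v_3,v_5] = [v_3,v_5] − [v_0,v_5] + [v_0,v_3],
  ∂[v_1,v_2,v_5] = [v_2,v_5] − [v_1,v_5] + [v_1,v_2].
As a 12×6 matrix over Z this has rank 6, with invariant factors (1,1,1,1,1,1).

Computing H_k = (kernel of ∂_k) / (image of ∂_{k+1}):

  H_0: rank C_0 − rank ∂_1 = 6 − 5 = 1, and the invariant factors of ∂_1 are all 1, so H_0 ≅ Z.

(K is a triangulation of the cylinder S^1 x I.)

H_0 = Z.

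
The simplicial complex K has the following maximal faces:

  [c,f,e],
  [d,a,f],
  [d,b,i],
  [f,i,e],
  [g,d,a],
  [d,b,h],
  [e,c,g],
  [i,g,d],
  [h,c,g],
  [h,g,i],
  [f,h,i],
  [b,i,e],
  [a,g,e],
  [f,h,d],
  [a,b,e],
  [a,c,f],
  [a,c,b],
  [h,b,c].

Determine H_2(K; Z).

H_2 ≅ 0.

K has 9 vertices, 27 edges, 18 triangles.
rank ∂_2 = 18, rank ∂_3 = 0 ⇒ b_2 = 18 − 18 − 0 = 0. So H_2 ≅ 0.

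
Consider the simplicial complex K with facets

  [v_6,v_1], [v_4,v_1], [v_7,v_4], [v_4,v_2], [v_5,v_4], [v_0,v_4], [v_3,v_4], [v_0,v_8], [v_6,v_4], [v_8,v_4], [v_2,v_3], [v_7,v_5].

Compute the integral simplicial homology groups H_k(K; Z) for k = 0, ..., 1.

H_0 = Z,  H_1 = Z^4.

Fix the vertex order v_0 < v_1 < v_2 < v_3 < v_4 < v_5 < v_6 < v_7 < v_8 and write every simplex with vertices in increasing order. Then dim K = 1 and the simplices of K are:

  0-simplices (9): [v_0], [v_1], [v_2], [v_3], [v_4], [v_5], [v_6], [v_7], [v_8]
  1-simplices (12): [v_0,v_4], [v_0,v_8], [v_1,v_4], [v_1,v_6], [v_2,v_3], [v_2,v_4], [v_3,v_4], [v_4,v_5], [v_4,v_6], [v_4,v_7], [v_4,v_8], [v_5,v_7]

so the chain groups are C_0 ≅ Z^9, C_1 ≅ Z^12.

The boundary map ∂_1: C_1 → C_0 maps an edge to its endpoints' difference, ∂[p,q] = q − p.
The 9×12 boundary matrix has rank 8 and Smith normal form diag(1,1,1,1,1,1,1,1).

Reading off H_k = ker ∂_k / im ∂_{k+1}:

  H_0: rank C_0 − rank ∂_1 = 9 − 8 = 1, and the invariant factors of ∂_1 are all 1, so H_0 = Z.
  H_1: rank ker ∂_1 − rank ∂_2 = (12 − 8) − 0 = 4, and there is no ∂_2, so H_1 = Z^4.

As a check, the Euler characteristic is 9 − 12 = -3, which agrees with 1 − 4 = -3.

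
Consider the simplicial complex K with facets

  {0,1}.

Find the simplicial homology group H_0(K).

H_0 = Z.

K has 2 vertices, 1 edge.
rank ∂_0 = 0, rank ∂_1 = 1 ⇒ b_0 = 2 − 0 − 1 = 1; all invariant factors of ∂_1 are 1 so no torsion. So H_0 = Z.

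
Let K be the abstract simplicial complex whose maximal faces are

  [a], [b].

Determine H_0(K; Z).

Order the vertices as a < b. Listing each simplex with vertices in this order, K has dimension 0 with simplices:

  0-simplices (2): a, b

Hence C_0 ≅ Z^2.

Reading off H_k = ker ∂_k / im ∂_{k+1}:

  H_0: rank C_0 − rank ∂_1 = 2 − 0 = 2, and there is no ∂_1, so H_0 ≅ Z^2.

H_0 ≅ Z^2.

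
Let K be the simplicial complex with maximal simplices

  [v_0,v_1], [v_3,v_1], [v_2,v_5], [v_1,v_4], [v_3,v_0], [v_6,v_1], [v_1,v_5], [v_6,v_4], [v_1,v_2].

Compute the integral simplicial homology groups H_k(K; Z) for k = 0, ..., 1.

H_0 ≅ Z,  H_1 ≅ Z^3.

K has 7 vertices, 9 edges.
rank ∂_0 = 0, rank ∂_1 = 6 ⇒ b_0 = 7 − 0 − 6 = 1; all invariant factors of ∂_1 are 1 so no torsion. So H_0 = Z.
rank ∂_1 = 6, rank ∂_2 = 0 ⇒ b_1 = 9 − 6 − 0 = 3. So H_1 = Z^3.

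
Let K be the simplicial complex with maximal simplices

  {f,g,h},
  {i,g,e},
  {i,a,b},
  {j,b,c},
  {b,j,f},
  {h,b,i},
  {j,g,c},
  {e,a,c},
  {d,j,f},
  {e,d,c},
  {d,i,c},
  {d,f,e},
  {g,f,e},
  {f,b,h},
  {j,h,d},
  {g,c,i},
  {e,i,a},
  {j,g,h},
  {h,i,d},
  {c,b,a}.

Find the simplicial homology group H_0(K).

Order the vertices as a < b < c < d < e < f < g < h < i < j. Listing each simplex with vertices in this order, K has dimension 2 with simplices:

  0-simplices (10): a, b, c, d, e, f, g, h, i, j
  1-simplices (30): ab, ac, ae, ai, bc, bf, bh, bi, bj, cd, ce, cg, ci, cj, de, df, dh, di, dj, ef, eg, ei, fg, fh, fj, gh, gi, gj, hi, hj
  2-simplices (20): abc, abi, ace, aei, bcj, bfh, bfj, bhi, cde, cdi, cgi, cgj, def, dfj, dhi, dhj, efg, egi, fgh, ghj

giving chain groups C_0 ≅ Z^10, C_1 ≅ Z^30, C_2 ≅ Z^20.

Boundary ∂_1: C_1 → C_0 maps an edge to its endpoints' difference, ∂[p,q] = q − p. For instance
  ∂hj = j − h.
The 10×30 boundary matrix has rank 9 and Smith normal form diag(1,1,1,1,1,1,1,1,1).

The boundary map ∂_2: C_2 → C_1 acts by ∂[p,q,r] = [q,r] − [p,r] + [p,q]. For instance
  ∂ace = ce − ae + ac,
  ∂bhi = hi − bi + bh.
The resulting 30×20 matrix has rank 20, and its Smith normal form has invariant factors (1,1,1,1,1,1,1,1,1,1,1,1,1,1,1,1,1,1,1,2).

From H_k ≅ ker(∂_k) / im(∂_{k+1}) we obtain:

  H_0: rank C_0 − rank ∂_1 = 10 − 9 = 1, and the invariant factors of ∂_1 are all 1, so H_0 ≅ Z.

(K is a triangulation of the Klein bottle.)

H_0 ≅ Z.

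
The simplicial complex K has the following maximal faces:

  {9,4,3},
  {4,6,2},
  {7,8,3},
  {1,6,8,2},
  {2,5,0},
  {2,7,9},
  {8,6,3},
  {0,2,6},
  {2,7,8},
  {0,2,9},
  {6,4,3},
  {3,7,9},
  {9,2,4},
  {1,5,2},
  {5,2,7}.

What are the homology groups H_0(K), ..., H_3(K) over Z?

We work with the vertex ordering 0 < 1 < 2 < 3 < 4 < 5 < 6 < 7 < 8 < 9. The simplices of K, each written with vertices in increasing order, are:

  0-simplices (10): [0], [1], [2], [3], [4], [5], [6], [7], [8], [9]
  1-simplices (25): (25 of them)
  2-simplices (18): [0,2,5], [0,2,6], [0,2,9], [1,2,5], [1,2,6], [1,2,8], [1,6,8], [2,4,6], [2,4,9], [2,5,7], [2,6,8], [2,7,8], [2,7,9], [3,4,6], [3,4,9], [3,6,8], [3,7,8], [3,7,9]
  3-simplices (1): [1,2,6,8]

Hence C_0 ≅ Z^10, C_1 ≅ Z^25, C_2 ≅ Z^18, C_3 ≅ Z^1.

The boundary map ∂_1: C_1 → C_0 sends each edge [p,q] (with p < q) to q − p. For instance
  ∂[1,5] = [5] − [1].
As a 10×25 matrix over Z this has rank 9, with invariant factors (1,1,1,1,1,1,1,1,1).

The boundary map ∂_2: C_2 → C_1 maps a triangle to the signed sum of its edges. For instance
  ∂[1,2,6] = [2,6] − [1,6] + [1,2],
  ∂[3,7,9] = [7,9] − [3,9] + [3,7].
The resulting 25×18 matrix has rank 16, and its Smith normal form has invariant factors (1,1,1,1,1,1,1,1,1,1,1,1,1,1,1,1).

Boundary ∂_3: C_3 → C_2 sends each 3-simplex σ to the alternating sum Σ_i (−1)^i (σ with its i-th vertex removed). For instance
  ∂[1,2,6,8] = [2,6,8] − [1,6,8] + [1,2,8] − [1,2,6].
This gives a 18×1 integer matrix of rank 1; reducing to Smith normal form yields diagonal entries (1).

Computing H_k = (kernel of ∂_k) / (image of ∂_{k+1}):

  H_0: rank C_0 − rank ∂_1 = 10 − 9 = 1, and the invariant factors of ∂_1 are all 1, so H_0 ≅ Z.
  H_1: rank ker ∂_1 − rank ∂_2 = (25 − 9) − 16 = 0, and the invariant factors of ∂_2 are all 1, so H_1 ≅ 0.
  H_2: rank ker ∂_2 − rank ∂_3 = (18 − 16) − 1 = 1, and the invariant factors of ∂_3 are all 1, so H_2 ≅ Z.
  H_3: rank ker ∂_3 − rank ∂_4 = (1 − 1) − 0 = 0, and there is no ∂_4, so H_3 ≅ 0.

As a check, the Euler characteristic is 10 − 25 + 18 − 1 = 2, which agrees with 1 − 0 + 1 − 0 = 2.

H_0 = Z,  H_1 = 0,  H_2 = Z,  H_3 = 0.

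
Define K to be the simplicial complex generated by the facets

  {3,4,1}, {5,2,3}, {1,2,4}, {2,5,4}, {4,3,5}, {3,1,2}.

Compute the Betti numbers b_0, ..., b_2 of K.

b_0 = 1, b_1 = 0, b_2 = 1.

We work with the vertex ordering 1 < 2 < 3 < 4 < 5. The simplices of K, each written with vertices in increasing order, are:

  0-simplices (5): [1], [2], [3], [4], [5]
  1-simplices (9): [1,2], [1,3], [1,4], [2,3], [2,4], [2,5], [3,4], [3,5], [4,5]
  2-simplices (6): [1,2,3], [1,2,4], [1,3,4], [2,3,5], [2,4,5], [3,4,5]

giving chain groups C_0 ≅ Z^5, C_1 ≅ Z^9, C_2 ≅ Z^6.

The boundary map ∂_1: C_1 → C_0 is given by ∂[p,q] = [q] − [p].
As a 5×9 matrix over Z this has rank 4, with invariant factors (1,1,1,1).

∂_2: C_2 → C_1 acts by ∂[p,q,r] = [q,r] − [p,r] + [p,q]. For instance
  ∂[3,4,5] = [4,5] − [3,5] + [3,4],
  ∂[2,3,5] = [3,5] − [2,5] + [2,3].
The resulting 9×6 matrix has rank 5, and its Smith normal form has invariant factors (1,1,1,1,1).

Computing H_k = (kernel of ∂_k) / (image of ∂_{k+1}):

  H_0: rank C_0 − rank ∂_1 = 5 − 4 = 1, and the invariant factors of ∂_1 are all 1, so H_0 = Z.
  H_1: rank ker ∂_1 − rank ∂_2 = (9 − 4) − 5 = 0, and the invariant factors of ∂_2 are all 1, so H_1 = 0.
  H_2: rank ker ∂_2 − rank ∂_3 = (6 − 5) − 0 = 1, and there is no ∂_3, so H_2 = Z.

As a check, the Euler characteristic is 5 − 9 + 6 = 2, which agrees with 1 − 0 + 1 = 2.
(K is a triangulation of the 2-sphere S^2.)

Hence the Betti numbers are b_0 = 1, b_1 = 0, b_2 = 1.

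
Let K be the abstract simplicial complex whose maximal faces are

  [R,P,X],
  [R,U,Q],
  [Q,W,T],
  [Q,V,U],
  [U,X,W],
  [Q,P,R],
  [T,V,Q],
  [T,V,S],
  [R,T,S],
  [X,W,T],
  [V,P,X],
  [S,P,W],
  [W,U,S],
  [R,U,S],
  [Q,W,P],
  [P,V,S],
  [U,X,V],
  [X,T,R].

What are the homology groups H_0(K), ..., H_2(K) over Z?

H_0 = Z,  H_1 = Z^2,  H_2 = Z.

Fix the vertex order P < Q < R < S < T < U < V < W < X and write every simplex with vertices in increasing order. Then dim K = 2 and the simplices of K are:

  0-simplices (9): P, Q, R, S, T, U, V, W, X
  1-simplices (27): PQ, PR, PS, PV, PW, PX, QR, QT, QU, QV, QW, RS, RT, RU, RX, ST, SU, SV, SW, TV, TW, TX, UV, UW, UX, VX, WX
  2-simplices (18): PQR, PQW, PRX, PSV, PSW, PVX, QRU, QTV, QTW, QUV, RST, RSU, RTX, STV, SUW, TWX, UVX, UWX

Hence C_0 ≅ Z^9, C_1 ≅ Z^27, C_2 ≅ Z^18.

∂_1: C_1 → C_0 is given by ∂[p,q] = [q] − [p].
The 9×27 boundary matrix has rank 8 and Smith normal form diag(1,1,1,1,1,1,1,1).

The boundary map ∂_2: C_2 → C_1 maps a triangle to the signed sum of its edges. For instance
  ∂TWX = WX − TX + TW,
  ∂QRU = RU − QU + QR.
The 27×18 boundary matrix has rank 17 and Smith normal form diag(1,1,1,1,1,1,1,1,1,1,1,1,1,1,1,1,1).

From H_k ≅ ker(∂_k) / im(∂_{k+1}) we obtain:

  H_0: rank C_0 − rank ∂_1 = 9 − 8 = 1, and the invariant factors of ∂_1 are all 1, so H_0 ≅ Z.
  H_1: rank ker ∂_1 − rank ∂_2 = (27 − 8) − 17 = 2, and the invariant factors of ∂_2 are all 1, so H_1 ≅ Z^2.
  H_2: rank ker ∂_2 − rank ∂_3 = (18 − 17) − 0 = 1, and there is no ∂_3, so H_2 ≅ Z.

As a check, the Euler characteristic is 9 − 27 + 18 = 0, which agrees with 1 − 2 + 1 = 0.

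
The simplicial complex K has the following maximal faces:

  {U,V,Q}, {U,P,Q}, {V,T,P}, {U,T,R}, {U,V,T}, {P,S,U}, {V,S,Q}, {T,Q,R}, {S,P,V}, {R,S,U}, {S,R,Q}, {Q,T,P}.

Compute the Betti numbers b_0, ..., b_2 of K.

b_0 = 1, b_1 = 0, b_2 = 0.

We work with the vertex ordering P < Q < R < S < T < U < V. The simplices of K, each written with vertices in increasing order, are:

  0-simplices (7): P, Q, R, S, T, U, V
  1-simplices (18): PQ, PS, PT, PU, PV, QR, QS, QT, QU, QV, RS, RT, RU, SU, SV, TU, TV, UV
  2-simplices (12): PQT, PQU, PSU, PSV, PTV, QRS, QRT, QSV, QUV, RSU, RTU, TUV

giving chain groups C_0 ≅ Z^7, C_1 ≅ Z^18, C_2 ≅ Z^12.

Boundary ∂_1: C_1 → C_0 is given by ∂[p,q] = [q] − [p].
This gives a 7×18 integer matrix of rank 6; reducing to Smith normal form yields diagonal entries (1,1,1,1,1,1).

Boundary ∂_2: C_2 → C_1 acts by ∂[p,q,r] = [q,r] − [p,r] + [p,q]. For instance
  ∂PSV = SV − PV + PS,
  ∂RSU = SU − RU + RS.
The resulting 18×12 matrix has rank 12, and its Smith normal form has invariant factors (1,1,1,1,1,1,1,1,1,1,1,2).

Now H_k = ker ∂_k / im ∂_{k+1}, so:

  H_0: rank C_0 − rank ∂_1 = 7 − 6 = 1, and the invariant factors of ∂_1 are all 1, so H_0 = Z.
  H_1: rank ker ∂_1 − rank ∂_2 = (18 − 6) − 12 = 0, and ∂_2 has invariant factor 2 > 1, so H_1 = Z/2.
  H_2: rank ker ∂_2 − rank ∂_3 = (12 − 12) − 0 = 0, and there is no ∂_3, so H_2 = 0.

Hence the Betti numbers are b_0 = 1, b_1 = 0, b_2 = 0.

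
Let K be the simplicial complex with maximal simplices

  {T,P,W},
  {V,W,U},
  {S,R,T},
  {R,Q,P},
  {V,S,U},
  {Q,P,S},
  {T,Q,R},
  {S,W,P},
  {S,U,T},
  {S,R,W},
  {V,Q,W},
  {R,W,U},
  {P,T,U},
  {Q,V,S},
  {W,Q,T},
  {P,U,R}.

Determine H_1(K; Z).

H_1 = Z^2.

Fix the vertex order P < Q < R < S < T < U < V < W and write every simplex with vertices in increasing order. Then dim K = 2 and the simplices of K are:

  0-simplices (8): P, Q, R, S, T, U, V, W
  1-simplices (24): PQ, PR, PS, PT, PU, PW, QR, QS, QT, QV, QW, RS, RT, RU, RW, ST, SU, SV, SW, TU, TW, UV, UW, VW
  2-simplices (16): PQR, PQS, PRU, PSW, PTU, PTW, QRT, QSV, QTW, QVW, RST, RSW, RUW, STU, SUV, UVW

so the chain groups are C_0 ≅ Z^8, C_1 ≅ Z^24, C_2 ≅ Z^16.

The boundary map ∂_1: C_1 → C_0 is given by ∂[p,q] = [q] − [p]. For instance
  ∂PR = R − P.
The resulting 8×24 matrix has rank 7, and its Smith normal form has invariant factors (1,1,1,1,1,1,1).

Boundary ∂_2: C_2 → C_1 maps a triangle to the signed sum of its edges. For instance
  ∂STU = TU − SU + ST,
  ∂RUW = UW − RW + RU.
This gives a 24×16 integer matrix of rank 15; reducing to Smith normal form yields diagonal entries (1,1,1,1,1,1,1,1,1,1,1,1,1,1,1).

Computing H_k = (kernel of ∂_k) / (image of ∂_{k+1}):

  H_1: rank ker ∂_1 − rank ∂_2 = (24 − 7) − 15 = 2, and the invariant factors of ∂_2 are all 1, so H_1 = Z^2.

(K is a triangulation of the torus T^2.)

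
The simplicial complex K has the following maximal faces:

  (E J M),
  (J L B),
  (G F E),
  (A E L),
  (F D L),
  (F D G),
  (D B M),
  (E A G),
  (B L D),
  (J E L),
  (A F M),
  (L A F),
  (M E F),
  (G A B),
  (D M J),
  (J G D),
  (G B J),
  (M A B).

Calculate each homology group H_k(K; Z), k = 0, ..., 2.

Take the total order A < B < D < E < F < G < J < L < M on the vertex set. Then K (dimension 2) consists of the simplices:

  0-simplices (9): A, B, D, E, F, G, J, L, M
  1-simplices (27): AB, AE, AF, AG, AL, AM, BD, BG, BJ, BL, BM, DF, DG, DJ, DL, DM, EF, EG, EJ, EL, EM, FG, FL, FM, GJ, JL, JM
  2-simplices (18): ABG, ABM, AEG, AEL, AFL, AFM, BDL, BDM, BGJ, BJL, DFG, DFL, DGJ, DJM, EFG, EFM, EJL, EJM

so the chain groups are C_0 ≅ Z^9, C_1 ≅ Z^27, C_2 ≅ Z^18.

The boundary map ∂_1: C_1 → C_0 sends each edge [p,q] (with p < q) to q − p. For instance
  ∂EJ = J − E.
This gives a 9×27 integer matrix of rank 8; reducing to Smith normal form yields diagonal entries (1,1,1,1,1,1,1,1).

∂_2: C_2 → C_1 acts by ∂[p,q,r] = [q,r] − [p,r] + [p,q]. For instance
  ∂ABM = BM − AM + AB,
  ∂ABG = BG − AG + AB.
This gives a 27×18 integer matrix of rank 18; reducing to Smith normal form yields diagonal entries (1,1,1,1,1,1,1,1,1,1,1,1,1,1,1,1,1,2).

From H_k ≅ ker(∂_k) / im(∂_{k+1}) we obtain:

  H_0: rank C_0 − rank ∂_1 = 9 − 8 = 1, and the invariant factors of ∂_1 are all 1, so H_0 = Z.
  H_1: rank ker ∂_1 − rank ∂_2 = (27 − 8) − 18 = 1, and ∂_2 has invariant factor 2 > 1, so H_1 = Z ⊕ Z/2.
  H_2: rank ker ∂_2 − rank ∂_3 = (18 − 18) − 0 = 0, and there is no ∂_3, so H_2 = 0.

H_0 ≅ Z,  H_1 ≅ Z ⊕ Z/2,  H_2 = 0.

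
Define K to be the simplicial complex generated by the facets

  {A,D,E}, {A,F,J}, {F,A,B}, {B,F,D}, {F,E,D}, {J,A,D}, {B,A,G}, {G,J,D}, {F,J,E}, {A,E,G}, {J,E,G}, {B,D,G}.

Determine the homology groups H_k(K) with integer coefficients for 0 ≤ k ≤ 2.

Order the vertices as A < B < D < E < F < G < J. Listing each simplex with vertices in this order, K has dimension 2 with simplices:

  0-simplices (7): A, B, D, E, F, G, J
  1-simplices (18): AB, AD, AE, AF, AG, AJ, BD, BF, BG, DE, DF, DG, DJ, EF, EG, EJ, FJ, GJ
  2-simplices (12): ABF, ABG, ADE, ADJ, AEG, AFJ, BDF, BDG, DEF, DGJ, EFJ, EGJ

giving chain groups C_0 ≅ Z^7, C_1 ≅ Z^18, C_2 ≅ Z^12.

Boundary ∂_1: C_1 → C_0 maps an edge to its endpoints' difference, ∂[p,q] = q − p. For instance
  ∂BG = G − B.
This gives a 7×18 integer matrix of rank 6; reducing to Smith normal form yields diagonal entries (1,1,1,1,1,1).

The boundary map ∂_2: C_2 → C_1 maps a triangle to the signed sum of its edges. For instance
  ∂EFJ = FJ − EJ + EF,
  ∂AEG = EG − AG + AE.
The 18×12 boundary matrix has rank 12 and Smith normal form diag(1,1,1,1,1,1,1,1,1,1,1,2).

Computing H_k = (kernel of ∂_k) / (image of ∂_{k+1}):

  H_0: rank C_0 − rank ∂_1 = 7 − 6 = 1, and the invariant factors of ∂_1 are all 1, so H_0 = Z.
  H_1: rank ker ∂_1 − rank ∂_2 = (18 − 6) − 12 = 0, and ∂_2 has invariant factor 2 > 1, so H_1 = Z/2.
  H_2: rank ker ∂_2 − rank ∂_3 = (12 − 12) − 0 = 0, and there is no ∂_3, so H_2 = 0.

H_0 = Z,  H_1 = Z/2,  H_2 = 0.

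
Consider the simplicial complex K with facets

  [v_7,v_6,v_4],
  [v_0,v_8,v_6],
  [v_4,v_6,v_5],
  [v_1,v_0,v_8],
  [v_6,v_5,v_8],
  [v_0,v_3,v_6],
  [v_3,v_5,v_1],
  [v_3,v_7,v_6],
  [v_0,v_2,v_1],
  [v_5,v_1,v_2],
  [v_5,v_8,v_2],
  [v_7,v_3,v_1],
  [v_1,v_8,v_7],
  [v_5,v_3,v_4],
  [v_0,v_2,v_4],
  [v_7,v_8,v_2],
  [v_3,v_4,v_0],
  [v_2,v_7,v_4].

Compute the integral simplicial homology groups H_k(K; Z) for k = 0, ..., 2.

H_0 ≅ Z,  H_1 ≅ Z × Z/2,  H_2 = 0.

We work with the vertex ordering v_0 < v_1 < v_2 < v_3 < v_4 < v_5 < v_6 < v_7 < v_8. The simplices of K, each written with vertices in increasing order, are:

  0-simplices (9): [v_0], [v_1], [v_2], [v_3], [v_4], [v_5], [v_6], [v_7], [v_8]
  1-simplices (27): (27 of them)
  2-simplices (18): (18 of them)

Hence C_0 ≅ Z^9, C_1 ≅ Z^27, C_2 ≅ Z^18.

Boundary ∂_1: C_1 → C_0 maps an edge to its endpoints' difference, ∂[p,q] = q − p.
The resulting 9×27 matrix has rank 8, and its Smith normal form has invariant factors (1,1,1,1,1,1,1,1).

The boundary map ∂_2: C_2 → C_1 maps a triangle to the signed sum of its edges. For instance
  ∂[v_0,v_2,v_4] = [v_2,v_4] − [v_0,v_4] + [v_0,v_2],
  ∂[v_0,v_1,v_8] = [v_1,v_8] − [v_0,v_8] + [v_0,v_1].
This gives a 27×18 integer matrix of rank 18; reducing to Smith normal form yields diagonal entries (1,1,1,1,1,1,1,1,1,1,1,1,1,1,1,1,1,2).

Reading off H_k = ker ∂_k / im ∂_{k+1}:

  H_0: rank C_0 − rank ∂_1 = 9 − 8 = 1, and the invariant factors of ∂_1 are all 1, so H_0 = Z.
  H_1: rank ker ∂_1 − rank ∂_2 = (27 − 8) − 18 = 1, and ∂_2 has invariant factor 2 > 1, so H_1 = Z × Z/2.
  H_2: rank ker ∂_2 − rank ∂_3 = (18 − 18) − 0 = 0, and there is no ∂_3, so H_2 = 0.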